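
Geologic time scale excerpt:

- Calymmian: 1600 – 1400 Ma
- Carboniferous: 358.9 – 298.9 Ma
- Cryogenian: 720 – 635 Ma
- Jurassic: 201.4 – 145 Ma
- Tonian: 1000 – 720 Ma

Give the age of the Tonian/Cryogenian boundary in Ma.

The Tonian ends and the Cryogenian begins at 720 Ma.

720 Ma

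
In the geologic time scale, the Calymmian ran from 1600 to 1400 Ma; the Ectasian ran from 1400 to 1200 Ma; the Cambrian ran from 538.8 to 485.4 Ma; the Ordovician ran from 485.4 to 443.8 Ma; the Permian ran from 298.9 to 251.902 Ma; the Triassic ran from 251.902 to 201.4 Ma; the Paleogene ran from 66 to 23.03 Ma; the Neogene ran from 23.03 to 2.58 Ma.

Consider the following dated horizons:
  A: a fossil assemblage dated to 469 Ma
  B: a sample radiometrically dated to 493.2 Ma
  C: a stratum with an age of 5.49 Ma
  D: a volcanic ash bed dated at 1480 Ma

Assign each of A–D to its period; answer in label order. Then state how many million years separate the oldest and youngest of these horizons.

A — Ordovician; B — Cambrian; C — Neogene; D — Calymmian; span 1474.51 million years

A: 469 Ma lies in 485.4–443.8 Ma, so Ordovician.
B: 493.2 Ma lies in 538.8–485.4 Ma, so Cambrian.
C: 5.49 Ma lies in 23.03–2.58 Ma, so Neogene.
D: 1480 Ma lies in 1600–1400 Ma, so Calymmian.
Oldest = 1480 Ma, youngest = 5.49 Ma → span 1474.51 Myr.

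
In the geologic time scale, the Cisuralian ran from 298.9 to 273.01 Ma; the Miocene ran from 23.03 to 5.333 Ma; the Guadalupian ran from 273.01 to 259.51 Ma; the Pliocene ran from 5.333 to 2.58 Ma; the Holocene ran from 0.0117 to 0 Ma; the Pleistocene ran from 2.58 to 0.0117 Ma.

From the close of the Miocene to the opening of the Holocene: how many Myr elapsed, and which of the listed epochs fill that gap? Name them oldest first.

5.3213 million years; Pliocene, Pleistocene

The Miocene closes at 5.333 Ma and the Holocene opens at 0.0117 Ma, so the interval is 5.333 − 0.0117 = 5.3213 Myr.
An epoch fits inside if it starts at or after 5.333 Ma and ends at or before 0.0117 Ma; oldest first that gives Pliocene, Pleistocene.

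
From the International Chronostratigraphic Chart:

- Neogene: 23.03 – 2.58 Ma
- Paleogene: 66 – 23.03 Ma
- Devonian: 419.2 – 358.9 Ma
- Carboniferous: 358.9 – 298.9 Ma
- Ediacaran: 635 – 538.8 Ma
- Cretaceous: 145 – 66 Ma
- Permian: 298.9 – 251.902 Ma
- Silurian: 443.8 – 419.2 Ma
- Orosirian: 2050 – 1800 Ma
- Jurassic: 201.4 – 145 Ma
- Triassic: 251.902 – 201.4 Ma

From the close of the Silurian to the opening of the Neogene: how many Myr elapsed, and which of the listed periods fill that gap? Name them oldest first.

396.17 million years; Devonian, Carboniferous, Permian, Triassic, Jurassic, Cretaceous, Paleogene

The Silurian closes at 419.2 Ma and the Neogene opens at 23.03 Ma, so the interval is 419.2 − 23.03 = 396.17 Myr.
A period fits inside if it starts at or after 419.2 Ma and ends at or before 23.03 Ma; oldest first that gives Devonian, Carboniferous, Permian, Triassic, Jurassic, Cretaceous, Paleogene.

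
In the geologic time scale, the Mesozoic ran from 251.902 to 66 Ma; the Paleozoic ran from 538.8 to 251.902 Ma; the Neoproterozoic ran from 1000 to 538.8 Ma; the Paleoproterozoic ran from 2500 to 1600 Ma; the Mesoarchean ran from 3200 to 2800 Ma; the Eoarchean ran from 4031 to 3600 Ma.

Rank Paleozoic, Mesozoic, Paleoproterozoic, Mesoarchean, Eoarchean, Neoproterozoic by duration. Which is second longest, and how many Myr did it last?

Durations: Paleozoic 286.898; Mesozoic 185.902; Paleoproterozoic 900; Mesoarchean 400; Eoarchean 431; Neoproterozoic 461.2 Myr.
Sorted longest-first: Paleoproterozoic (900), Neoproterozoic (461.2), Eoarchean (431), Mesoarchean (400), Paleozoic (286.898), Mesozoic (185.902).
The second longest is Neoproterozoic at 461.2 Myr.

Neoproterozoic, 461.2 million years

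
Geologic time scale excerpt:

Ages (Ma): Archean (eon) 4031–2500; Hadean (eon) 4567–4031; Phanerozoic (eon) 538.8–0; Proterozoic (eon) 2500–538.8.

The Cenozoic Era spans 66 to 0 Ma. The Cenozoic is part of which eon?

The Cenozoic (66–0 Ma) lies entirely within 538.8–0 Ma, the Phanerozoic Eon.

Phanerozoic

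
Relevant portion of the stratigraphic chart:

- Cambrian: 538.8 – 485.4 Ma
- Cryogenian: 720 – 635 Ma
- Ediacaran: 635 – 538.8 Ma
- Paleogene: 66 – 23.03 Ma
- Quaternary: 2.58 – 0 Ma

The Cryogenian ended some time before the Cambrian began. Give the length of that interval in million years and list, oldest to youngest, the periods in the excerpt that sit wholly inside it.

96.2 million years; Ediacaran

The Cryogenian closes at 635 Ma and the Cambrian opens at 538.8 Ma, so the interval is 635 − 538.8 = 96.2 Myr.
A period fits inside if it starts at or after 635 Ma and ends at or before 538.8 Ma; oldest first that gives Ediacaran.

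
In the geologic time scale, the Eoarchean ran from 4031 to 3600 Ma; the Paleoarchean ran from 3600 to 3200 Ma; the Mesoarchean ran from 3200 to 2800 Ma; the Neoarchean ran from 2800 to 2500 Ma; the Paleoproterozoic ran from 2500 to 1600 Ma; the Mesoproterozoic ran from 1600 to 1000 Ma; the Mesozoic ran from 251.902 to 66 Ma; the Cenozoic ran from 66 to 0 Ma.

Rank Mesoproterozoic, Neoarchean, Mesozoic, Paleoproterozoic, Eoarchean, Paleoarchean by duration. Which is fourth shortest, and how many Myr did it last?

Eoarchean, 431 million years

Durations: Mesoproterozoic 600; Neoarchean 300; Mesozoic 185.902; Paleoproterozoic 900; Eoarchean 431; Paleoarchean 400 Myr.
Sorted shortest-first: Mesozoic (185.902), Neoarchean (300), Paleoarchean (400), Eoarchean (431), Mesoproterozoic (600), Paleoproterozoic (900).
The fourth shortest is Eoarchean at 431 Myr.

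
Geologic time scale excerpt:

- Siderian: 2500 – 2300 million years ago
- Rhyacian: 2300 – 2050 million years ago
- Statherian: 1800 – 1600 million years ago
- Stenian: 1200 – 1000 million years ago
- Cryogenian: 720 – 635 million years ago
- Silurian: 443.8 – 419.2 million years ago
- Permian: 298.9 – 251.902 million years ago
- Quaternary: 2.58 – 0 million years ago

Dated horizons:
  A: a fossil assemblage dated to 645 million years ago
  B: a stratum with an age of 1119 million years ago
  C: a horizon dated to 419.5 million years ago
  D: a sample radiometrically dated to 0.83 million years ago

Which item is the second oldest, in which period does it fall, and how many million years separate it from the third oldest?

Sorted oldest-first by Ma: B (1119), A (645), C (419.5), D (0.83).
The second oldest is A at 645 Ma, which lies in 720–635 Ma: the Cryogenian.
The third oldest is C at 419.5 Ma; separation = |645 − 419.5| = 225.5 Myr.

A, in the Cryogenian; 225.5 million years to C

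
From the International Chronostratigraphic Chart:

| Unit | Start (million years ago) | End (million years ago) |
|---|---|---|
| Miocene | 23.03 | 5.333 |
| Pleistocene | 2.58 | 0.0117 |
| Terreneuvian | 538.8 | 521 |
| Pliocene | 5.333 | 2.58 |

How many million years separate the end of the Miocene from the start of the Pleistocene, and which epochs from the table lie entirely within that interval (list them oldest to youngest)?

The Miocene closes at 5.333 Ma and the Pleistocene opens at 2.58 Ma, so the interval is 5.333 − 2.58 = 2.753 Myr.
An epoch fits inside if it starts at or after 5.333 Ma and ends at or before 2.58 Ma; oldest first that gives Pliocene.

2.753 million years; Pliocene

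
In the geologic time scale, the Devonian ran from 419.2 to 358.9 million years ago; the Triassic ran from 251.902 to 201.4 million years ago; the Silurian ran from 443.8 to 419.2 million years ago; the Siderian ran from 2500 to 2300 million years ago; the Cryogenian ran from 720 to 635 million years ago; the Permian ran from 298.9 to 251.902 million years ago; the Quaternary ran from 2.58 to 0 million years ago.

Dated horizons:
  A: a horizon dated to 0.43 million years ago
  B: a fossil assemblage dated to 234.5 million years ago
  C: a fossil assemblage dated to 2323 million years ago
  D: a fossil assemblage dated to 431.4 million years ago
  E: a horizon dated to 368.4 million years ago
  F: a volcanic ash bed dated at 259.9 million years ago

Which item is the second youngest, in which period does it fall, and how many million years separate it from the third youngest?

Smaller Ma means younger, so youngest first: A 0.43 < B 234.5 < F 259.9 < E 368.4 < D 431.4 < C 2323.
Counting 2 along gives B (234.5 Ma); the excerpt puts that inside the Triassic, 251.902–201.4 Ma.
Next in line is F (259.9 Ma), and 259.9 − 234.5 = 25.4 Myr.

B, in the Triassic; 25.4 million years to F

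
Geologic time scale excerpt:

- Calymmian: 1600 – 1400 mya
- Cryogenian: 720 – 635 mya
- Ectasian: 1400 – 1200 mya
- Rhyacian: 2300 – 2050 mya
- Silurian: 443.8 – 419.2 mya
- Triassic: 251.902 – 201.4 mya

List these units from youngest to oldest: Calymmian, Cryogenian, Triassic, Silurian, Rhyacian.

Read off each span (Ma): Calymmian 1600–1400; Cryogenian 720–635; Triassic 251.902–201.4; Silurian 443.8–419.2; Rhyacian 2300–2050.
Larger Ma is older, so oldest→youngest is Rhyacian, Calymmian, Cryogenian, Silurian, Triassic; reverse it for youngest→oldest.

Triassic, Silurian, Cryogenian, Calymmian, Rhyacian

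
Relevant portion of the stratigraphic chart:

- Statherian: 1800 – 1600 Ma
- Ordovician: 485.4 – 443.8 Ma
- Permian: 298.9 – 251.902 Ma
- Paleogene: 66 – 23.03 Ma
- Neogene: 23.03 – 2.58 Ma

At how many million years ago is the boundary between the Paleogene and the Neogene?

The Paleogene ends and the Neogene begins at 23.03 Ma.

23.03 Ma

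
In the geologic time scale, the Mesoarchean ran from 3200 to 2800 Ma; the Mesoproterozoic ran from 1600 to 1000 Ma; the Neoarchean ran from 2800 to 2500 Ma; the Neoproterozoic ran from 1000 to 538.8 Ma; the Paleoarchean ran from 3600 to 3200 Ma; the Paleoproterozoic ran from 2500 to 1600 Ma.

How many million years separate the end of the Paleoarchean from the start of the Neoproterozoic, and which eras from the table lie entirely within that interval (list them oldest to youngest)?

2200 million years; Mesoarchean, Neoarchean, Paleoproterozoic, Mesoproterozoic

End of Paleoarchean = 3200 Ma; start of Neoproterozoic = 1000 Ma.
Gap = 3200 − 1000 = 2200 Myr.
Eras wholly inside 3200–1000 Ma: Mesoarchean (3200–2800), Neoarchean (2800–2500), Paleoproterozoic (2500–1600), Mesoproterozoic (1600–1000).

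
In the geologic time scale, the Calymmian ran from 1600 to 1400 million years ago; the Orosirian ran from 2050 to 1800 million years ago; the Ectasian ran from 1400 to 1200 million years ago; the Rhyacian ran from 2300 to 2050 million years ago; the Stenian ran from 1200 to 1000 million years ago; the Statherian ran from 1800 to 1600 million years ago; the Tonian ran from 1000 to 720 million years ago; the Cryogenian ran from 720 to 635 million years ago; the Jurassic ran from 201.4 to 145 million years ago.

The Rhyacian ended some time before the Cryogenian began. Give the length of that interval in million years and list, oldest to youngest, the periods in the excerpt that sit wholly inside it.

End of Rhyacian = 2050 Ma; start of Cryogenian = 720 Ma.
Gap = 2050 − 720 = 1330 Myr.
Periods wholly inside 2050–720 Ma: Orosirian (2050–1800), Statherian (1800–1600), Calymmian (1600–1400), Ectasian (1400–1200), Stenian (1200–1000), Tonian (1000–720).

1330 million years; Orosirian, Statherian, Calymmian, Ectasian, Stenian, Tonian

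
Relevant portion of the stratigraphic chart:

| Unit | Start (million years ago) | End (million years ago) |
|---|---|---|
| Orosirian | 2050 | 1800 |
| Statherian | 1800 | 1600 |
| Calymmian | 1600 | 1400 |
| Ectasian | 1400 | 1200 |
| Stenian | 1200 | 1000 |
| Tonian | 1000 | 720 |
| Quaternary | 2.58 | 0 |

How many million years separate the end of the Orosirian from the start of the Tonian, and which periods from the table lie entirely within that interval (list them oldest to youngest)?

800 million years; Statherian, Calymmian, Ectasian, Stenian

The Orosirian closes at 1800 Ma and the Tonian opens at 1000 Ma, so the interval is 1800 − 1000 = 800 Myr.
A period fits inside if it starts at or after 1800 Ma and ends at or before 1000 Ma; oldest first that gives Statherian, Calymmian, Ectasian, Stenian.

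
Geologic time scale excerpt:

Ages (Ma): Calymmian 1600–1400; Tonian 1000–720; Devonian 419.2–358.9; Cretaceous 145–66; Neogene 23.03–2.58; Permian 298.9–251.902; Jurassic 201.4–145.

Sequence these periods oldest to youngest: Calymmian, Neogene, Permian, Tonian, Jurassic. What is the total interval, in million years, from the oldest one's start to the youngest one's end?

Calymmian → Tonian → Permian → Jurassic → Neogene; total span 1597.42 Myr

Start ages (Ma): Calymmian 1600, Tonian 1000, Permian 298.9, Jurassic 201.4, Neogene 23.03.
Ordered oldest to youngest: Calymmian, Tonian, Permian, Jurassic, Neogene.
Span = 1600 − 2.58 = 1597.42 Myr.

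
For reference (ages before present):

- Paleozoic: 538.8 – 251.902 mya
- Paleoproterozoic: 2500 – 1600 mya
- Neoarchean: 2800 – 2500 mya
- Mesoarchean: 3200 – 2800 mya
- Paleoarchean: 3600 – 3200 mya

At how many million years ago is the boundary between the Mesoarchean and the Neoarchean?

2800 mya

The Mesoarchean ends and the Neoarchean begins at 2800 mya.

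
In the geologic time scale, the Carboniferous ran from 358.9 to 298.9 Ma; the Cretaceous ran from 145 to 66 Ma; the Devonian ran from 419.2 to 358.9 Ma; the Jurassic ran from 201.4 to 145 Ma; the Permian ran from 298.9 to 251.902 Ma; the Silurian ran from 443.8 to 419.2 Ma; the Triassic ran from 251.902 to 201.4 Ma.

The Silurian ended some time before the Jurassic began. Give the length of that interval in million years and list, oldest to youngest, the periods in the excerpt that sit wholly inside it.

217.8 million years; Devonian, Carboniferous, Permian, Triassic

The Silurian closes at 419.2 Ma and the Jurassic opens at 201.4 Ma, so the interval is 419.2 − 201.4 = 217.8 Myr.
A period fits inside if it starts at or after 419.2 Ma and ends at or before 201.4 Ma; oldest first that gives Devonian, Carboniferous, Permian, Triassic.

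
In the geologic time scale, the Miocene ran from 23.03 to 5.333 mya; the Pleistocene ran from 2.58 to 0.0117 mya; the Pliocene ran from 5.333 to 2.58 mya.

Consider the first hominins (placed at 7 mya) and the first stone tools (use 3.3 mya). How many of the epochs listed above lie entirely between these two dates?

Checking each listed span, none has both start < 7 Ma and end > 3.3 Ma — every epoch straddles one of the two dates or lies outside them — so the count is 0.

0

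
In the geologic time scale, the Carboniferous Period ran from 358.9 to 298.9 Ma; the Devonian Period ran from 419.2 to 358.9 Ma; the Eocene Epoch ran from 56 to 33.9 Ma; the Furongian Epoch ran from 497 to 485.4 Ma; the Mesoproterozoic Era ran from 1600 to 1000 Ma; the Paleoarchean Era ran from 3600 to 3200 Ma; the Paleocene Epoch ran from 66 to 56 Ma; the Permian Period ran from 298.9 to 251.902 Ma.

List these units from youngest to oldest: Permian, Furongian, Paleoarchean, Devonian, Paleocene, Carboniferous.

Sorting by start age (ascending Ma, since larger Ma = older): Paleocene start 66, Permian start 298.9, Carboniferous start 358.9, Devonian start 419.2, Furongian start 497, Paleoarchean start 3600.

Paleocene, Permian, Carboniferous, Devonian, Furongian, Paleoarchean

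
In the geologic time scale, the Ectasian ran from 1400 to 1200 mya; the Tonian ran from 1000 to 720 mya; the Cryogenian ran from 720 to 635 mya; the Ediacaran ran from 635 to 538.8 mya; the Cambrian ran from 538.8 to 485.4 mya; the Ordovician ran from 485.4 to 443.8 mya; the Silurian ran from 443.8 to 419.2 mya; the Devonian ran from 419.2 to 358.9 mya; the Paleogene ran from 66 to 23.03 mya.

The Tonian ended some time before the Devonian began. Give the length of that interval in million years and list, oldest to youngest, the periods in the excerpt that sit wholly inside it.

The Tonian closes at 720 Ma and the Devonian opens at 419.2 Ma, so the interval is 720 − 419.2 = 300.8 Myr.
A period fits inside if it starts at or after 720 Ma and ends at or before 419.2 Ma; oldest first that gives Cryogenian, Ediacaran, Cambrian, Ordovician, Silurian.

300.8 million years; Cryogenian, Ediacaran, Cambrian, Ordovician, Silurian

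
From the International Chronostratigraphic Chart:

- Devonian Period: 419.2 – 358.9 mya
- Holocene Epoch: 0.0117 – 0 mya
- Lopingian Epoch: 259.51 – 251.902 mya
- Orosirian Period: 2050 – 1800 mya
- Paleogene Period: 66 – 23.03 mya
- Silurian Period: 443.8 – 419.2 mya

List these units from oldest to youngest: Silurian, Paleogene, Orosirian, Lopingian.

Read off each span (Ma): Silurian 443.8–419.2; Paleogene 66–23.03; Orosirian 2050–1800; Lopingian 259.51–251.902.
Larger Ma is older, so oldest→youngest is Orosirian, Silurian, Lopingian, Paleogene.

Orosirian → Silurian → Lopingian → Paleogene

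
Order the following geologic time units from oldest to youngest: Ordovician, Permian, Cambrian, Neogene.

Cambrian, then Ordovician, then Permian, then Neogene

Group by era (each group listed oldest first) — Paleozoic: Cambrian, Ordovician, Permian; Cenozoic: Neogene. The eras run Paleozoic → Mesozoic → Cenozoic. Concatenating the groups in that era order gives oldest to youngest directly.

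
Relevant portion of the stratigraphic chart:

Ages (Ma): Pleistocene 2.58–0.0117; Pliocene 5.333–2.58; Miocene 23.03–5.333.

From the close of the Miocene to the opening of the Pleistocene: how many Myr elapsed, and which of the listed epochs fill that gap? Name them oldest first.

2.753 million years; Pliocene

The Miocene closes at 5.333 Ma and the Pleistocene opens at 2.58 Ma, so the interval is 5.333 − 2.58 = 2.753 Myr.
An epoch fits inside if it starts at or after 5.333 Ma and ends at or before 2.58 Ma; oldest first that gives Pliocene.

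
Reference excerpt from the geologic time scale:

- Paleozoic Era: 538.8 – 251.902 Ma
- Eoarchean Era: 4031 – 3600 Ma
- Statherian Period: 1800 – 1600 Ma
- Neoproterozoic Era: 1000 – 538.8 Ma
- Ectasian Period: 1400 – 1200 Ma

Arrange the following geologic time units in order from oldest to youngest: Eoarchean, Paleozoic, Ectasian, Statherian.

Eoarchean, then Statherian, then Ectasian, then Paleozoic

The oldest of these is Eoarchean (starts 4031 Ma) and the youngest is Paleozoic (ends 251.902 Ma).
In between, by decreasing start age: Statherian (1800), Ectasian (1400).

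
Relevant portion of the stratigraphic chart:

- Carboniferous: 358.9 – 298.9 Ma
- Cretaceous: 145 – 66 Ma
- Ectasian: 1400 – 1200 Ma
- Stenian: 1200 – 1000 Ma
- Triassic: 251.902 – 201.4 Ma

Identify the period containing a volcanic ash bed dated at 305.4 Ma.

305.4 Ma lies between 358.9 and 298.9 Ma, so it falls in the Carboniferous.

Carboniferous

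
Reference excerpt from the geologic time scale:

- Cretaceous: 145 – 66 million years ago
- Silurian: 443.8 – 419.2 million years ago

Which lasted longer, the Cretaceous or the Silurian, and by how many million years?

Cretaceous: 145 − 66 = 79 Myr.
Silurian: 443.8 − 419.2 = 24.6 Myr.
Difference: 79 − 24.6 = 54.4 Myr, so the Cretaceous was longer.

Cretaceous, by 54.4 million years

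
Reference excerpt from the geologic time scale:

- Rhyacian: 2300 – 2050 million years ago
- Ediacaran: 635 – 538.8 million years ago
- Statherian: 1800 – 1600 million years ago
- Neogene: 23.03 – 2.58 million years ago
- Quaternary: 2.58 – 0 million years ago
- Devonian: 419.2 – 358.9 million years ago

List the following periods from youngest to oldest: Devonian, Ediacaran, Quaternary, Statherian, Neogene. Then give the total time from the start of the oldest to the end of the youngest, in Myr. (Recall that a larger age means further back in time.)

From the excerpt: Devonian 419.2–358.9; Ediacaran 635–538.8; Quaternary 2.58–0; Statherian 1800–1600; Neogene 23.03–2.58 (Ma).
Larger Ma is earlier, so the oldest is Statherian and the youngest is Quaternary; youngest to oldest: Quaternary, Neogene, Devonian, Ediacaran, Statherian.
Oldest start 1800 minus youngest end 0 gives 1800 Myr overall.

Quaternary, Neogene, Devonian, Ediacaran, Statherian; total span 1800 Myr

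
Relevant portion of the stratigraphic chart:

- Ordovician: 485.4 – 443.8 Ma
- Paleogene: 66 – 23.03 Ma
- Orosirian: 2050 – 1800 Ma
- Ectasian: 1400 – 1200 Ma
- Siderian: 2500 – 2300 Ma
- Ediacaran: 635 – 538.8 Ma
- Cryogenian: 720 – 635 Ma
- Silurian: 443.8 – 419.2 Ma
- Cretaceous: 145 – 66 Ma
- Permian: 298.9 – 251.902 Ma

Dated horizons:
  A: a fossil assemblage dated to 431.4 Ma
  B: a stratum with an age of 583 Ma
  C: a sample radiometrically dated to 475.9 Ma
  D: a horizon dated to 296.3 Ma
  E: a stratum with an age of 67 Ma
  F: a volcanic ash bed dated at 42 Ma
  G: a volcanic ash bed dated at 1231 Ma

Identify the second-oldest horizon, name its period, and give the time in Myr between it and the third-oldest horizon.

Larger Ma means older, so oldest first: G 1231 > B 583 > C 475.9 > A 431.4 > D 296.3 > E 67 > F 42.
Counting 2 along gives B (583 Ma); the excerpt puts that inside the Ediacaran, 635–538.8 Ma.
Next in line is C (475.9 Ma), and 583 − 475.9 = 107.1 Myr.

B, in the Ediacaran; 107.1 million years to C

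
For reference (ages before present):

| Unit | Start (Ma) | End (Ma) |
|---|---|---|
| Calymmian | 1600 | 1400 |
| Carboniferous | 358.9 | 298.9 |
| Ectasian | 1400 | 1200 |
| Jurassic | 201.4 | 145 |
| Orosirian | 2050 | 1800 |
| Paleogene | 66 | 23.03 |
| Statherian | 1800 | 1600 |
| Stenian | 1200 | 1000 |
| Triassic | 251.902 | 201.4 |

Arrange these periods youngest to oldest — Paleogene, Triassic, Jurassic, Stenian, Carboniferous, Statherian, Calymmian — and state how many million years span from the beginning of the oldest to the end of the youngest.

Start ages (Ma): Statherian 1800, Calymmian 1600, Stenian 1200, Carboniferous 358.9, Triassic 251.902, Jurassic 201.4, Paleogene 66.
Ordered youngest to oldest: Paleogene, Jurassic, Triassic, Carboniferous, Stenian, Calymmian, Statherian.
Span = 1800 − 23.03 = 1776.97 Myr.

Paleogene, Jurassic, Triassic, Carboniferous, Stenian, Calymmian, Statherian; total span 1776.97 Myr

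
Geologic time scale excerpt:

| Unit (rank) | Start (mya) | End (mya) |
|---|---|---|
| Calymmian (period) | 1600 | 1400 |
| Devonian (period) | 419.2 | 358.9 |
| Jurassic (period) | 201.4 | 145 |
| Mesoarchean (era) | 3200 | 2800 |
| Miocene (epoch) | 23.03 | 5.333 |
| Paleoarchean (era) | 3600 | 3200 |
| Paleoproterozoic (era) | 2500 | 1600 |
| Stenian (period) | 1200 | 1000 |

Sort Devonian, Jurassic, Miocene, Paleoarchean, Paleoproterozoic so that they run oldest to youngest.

Sorting by start age (descending Ma, since larger Ma = older): Paleoarchean start 3600, Paleoproterozoic start 2500, Devonian start 419.2, Jurassic start 201.4, Miocene start 23.03.

Paleoarchean → Paleoproterozoic → Devonian → Jurassic → Miocene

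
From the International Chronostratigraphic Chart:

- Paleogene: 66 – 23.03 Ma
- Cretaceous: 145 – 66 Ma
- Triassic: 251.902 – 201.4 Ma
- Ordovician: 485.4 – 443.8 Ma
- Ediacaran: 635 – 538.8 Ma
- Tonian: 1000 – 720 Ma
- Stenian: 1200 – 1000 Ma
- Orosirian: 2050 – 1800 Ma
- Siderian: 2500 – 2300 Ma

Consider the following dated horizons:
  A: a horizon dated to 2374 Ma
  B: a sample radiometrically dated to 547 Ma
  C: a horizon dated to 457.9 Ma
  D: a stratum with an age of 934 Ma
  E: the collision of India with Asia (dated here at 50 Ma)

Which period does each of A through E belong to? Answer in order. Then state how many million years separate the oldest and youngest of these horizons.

Match each age against the start–end ranges in the excerpt: A = 2374 Ma → Siderian (2500–2300); B = 547 Ma → Ediacaran (635–538.8); C = 457.9 Ma → Ordovician (485.4–443.8); D = 934 Ma → Tonian (1000–720); E = 50 Ma → Paleogene (66–23.03).
The largest age is 2374 Ma and the smallest is 50 Ma; their difference is 2324 Myr.

A — Siderian; B — Ediacaran; C — Ordovician; D — Tonian; E — Paleogene; span 2324 million years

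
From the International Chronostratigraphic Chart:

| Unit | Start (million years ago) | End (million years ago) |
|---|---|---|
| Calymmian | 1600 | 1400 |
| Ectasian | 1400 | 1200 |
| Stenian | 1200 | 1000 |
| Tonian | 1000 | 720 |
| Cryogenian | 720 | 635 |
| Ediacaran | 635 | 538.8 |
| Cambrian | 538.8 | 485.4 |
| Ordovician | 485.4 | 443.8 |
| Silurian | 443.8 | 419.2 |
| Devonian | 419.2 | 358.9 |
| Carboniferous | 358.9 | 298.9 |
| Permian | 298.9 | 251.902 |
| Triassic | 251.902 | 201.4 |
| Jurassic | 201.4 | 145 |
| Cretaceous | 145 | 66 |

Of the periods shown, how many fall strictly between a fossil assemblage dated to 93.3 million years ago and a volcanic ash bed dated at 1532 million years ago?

13

1532 Ma sits inside the Calymmian (1600–1400) and 93.3 Ma inside the Cretaceous (145–66); neither of those is wholly between the two dates.
The listed periods lying completely between them are Ectasian, Stenian, Tonian, Cryogenian, Ediacaran, Cambrian, Ordovician, Silurian, Devonian, Carboniferous, Permian, Triassic, Jurassic — 13 in all.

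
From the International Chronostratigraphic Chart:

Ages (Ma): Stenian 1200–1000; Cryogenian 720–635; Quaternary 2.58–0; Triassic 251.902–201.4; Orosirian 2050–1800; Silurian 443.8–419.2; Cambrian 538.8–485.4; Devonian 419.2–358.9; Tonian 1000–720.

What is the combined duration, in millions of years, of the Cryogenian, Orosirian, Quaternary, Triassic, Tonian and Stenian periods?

Duration is start − end for each: (720 − 635) + (2050 − 1800) + (2.58 − 0) + (251.902 − 201.4) + (1000 − 720) + (1200 − 1000).
That is 85 + 250 + 2.58 + 50.502 + 280 + 200, which totals 868.082 million years.

868.082 million years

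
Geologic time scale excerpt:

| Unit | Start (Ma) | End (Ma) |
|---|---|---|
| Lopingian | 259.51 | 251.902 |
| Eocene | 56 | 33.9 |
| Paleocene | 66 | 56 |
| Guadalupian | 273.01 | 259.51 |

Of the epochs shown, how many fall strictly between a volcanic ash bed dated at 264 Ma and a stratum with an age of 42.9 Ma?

The older date is 264 Ma and the younger is 42.9 Ma.
Epochs with start < 264 and end > 42.9 Ma: Lopingian (259.51–251.902), Paleocene (66–56).
That is 2 complete epochs.

2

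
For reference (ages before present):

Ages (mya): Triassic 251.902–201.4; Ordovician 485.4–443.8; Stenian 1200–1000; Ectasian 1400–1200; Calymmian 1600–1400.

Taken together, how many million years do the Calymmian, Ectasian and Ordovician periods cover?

441.6 million years

Each duration: Calymmian = 200; Ectasian = 200; Ordovician = 41.6.
Sum: 200 + 200 + 41.6 = 441.6 Myr.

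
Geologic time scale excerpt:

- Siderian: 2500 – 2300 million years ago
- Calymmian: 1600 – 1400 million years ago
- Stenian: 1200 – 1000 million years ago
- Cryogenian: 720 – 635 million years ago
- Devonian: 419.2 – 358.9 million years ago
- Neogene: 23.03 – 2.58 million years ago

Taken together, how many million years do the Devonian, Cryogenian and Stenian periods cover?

345.3 million years

Duration is start − end for each: (419.2 − 358.9) + (720 − 635) + (1200 − 1000).
That is 60.3 + 85 + 200, which totals 345.3 million years.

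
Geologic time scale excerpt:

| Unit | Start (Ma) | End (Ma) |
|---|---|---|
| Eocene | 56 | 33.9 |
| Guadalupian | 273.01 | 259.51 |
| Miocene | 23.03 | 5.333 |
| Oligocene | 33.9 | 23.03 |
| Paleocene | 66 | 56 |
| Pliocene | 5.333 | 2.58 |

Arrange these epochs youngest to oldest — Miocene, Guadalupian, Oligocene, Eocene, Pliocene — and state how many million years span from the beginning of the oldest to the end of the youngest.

Pliocene → Miocene → Oligocene → Eocene → Guadalupian; total span 270.43 Myr

Start ages (Ma): Guadalupian 273.01, Eocene 56, Oligocene 33.9, Miocene 23.03, Pliocene 5.333.
Ordered youngest to oldest: Pliocene, Miocene, Oligocene, Eocene, Guadalupian.
Span = 273.01 − 2.58 = 270.43 Myr.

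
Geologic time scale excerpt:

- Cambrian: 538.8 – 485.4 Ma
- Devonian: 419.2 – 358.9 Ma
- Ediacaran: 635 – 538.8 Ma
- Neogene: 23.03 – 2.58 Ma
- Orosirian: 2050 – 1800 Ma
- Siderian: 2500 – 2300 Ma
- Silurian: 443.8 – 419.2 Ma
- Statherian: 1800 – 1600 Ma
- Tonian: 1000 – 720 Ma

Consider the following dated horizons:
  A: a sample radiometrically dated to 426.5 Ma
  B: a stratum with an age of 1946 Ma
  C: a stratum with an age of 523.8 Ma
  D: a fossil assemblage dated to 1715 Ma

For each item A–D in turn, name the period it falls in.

A — Silurian; B — Orosirian; C — Cambrian; D — Statherian

A: 426.5 Ma lies in 443.8–419.2 Ma, so Silurian.
B: 1946 Ma lies in 2050–1800 Ma, so Orosirian.
C: 523.8 Ma lies in 538.8–485.4 Ma, so Cambrian.
D: 1715 Ma lies in 1800–1600 Ma, so Statherian.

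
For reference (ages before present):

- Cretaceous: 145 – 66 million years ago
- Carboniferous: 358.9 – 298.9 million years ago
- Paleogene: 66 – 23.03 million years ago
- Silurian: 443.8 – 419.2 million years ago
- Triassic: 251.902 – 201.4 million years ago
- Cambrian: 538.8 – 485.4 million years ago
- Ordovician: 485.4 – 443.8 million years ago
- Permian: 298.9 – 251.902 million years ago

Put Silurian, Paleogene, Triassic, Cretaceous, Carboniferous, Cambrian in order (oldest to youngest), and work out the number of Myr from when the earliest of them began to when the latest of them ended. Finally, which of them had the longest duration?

Cambrian, Silurian, Carboniferous, Triassic, Cretaceous, Paleogene; total span 515.77 Myr; longest is Cretaceous

From the excerpt: Silurian 443.8–419.2; Paleogene 66–23.03; Triassic 251.902–201.4; Cretaceous 145–66; Carboniferous 358.9–298.9; Cambrian 538.8–485.4 (Ma).
Larger Ma is earlier, so the oldest is Cambrian and the youngest is Paleogene; oldest to youngest: Cambrian, Silurian, Carboniferous, Triassic, Cretaceous, Paleogene.
Oldest start 538.8 minus youngest end 23.03 gives 515.77 Myr overall.
Individual lengths (start − end): Cambrian 53.4; Silurian 24.6; Triassic 50.502; Cretaceous 79; Carboniferous 60; Paleogene 42.97. The largest is Cretaceous at 79 Myr.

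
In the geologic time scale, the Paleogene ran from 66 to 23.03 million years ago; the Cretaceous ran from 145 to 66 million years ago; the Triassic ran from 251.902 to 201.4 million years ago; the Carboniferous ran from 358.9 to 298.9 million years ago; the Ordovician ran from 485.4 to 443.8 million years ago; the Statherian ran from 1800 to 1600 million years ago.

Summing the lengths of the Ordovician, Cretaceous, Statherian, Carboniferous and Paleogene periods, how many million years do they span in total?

Each duration: Ordovician = 41.6; Cretaceous = 79; Statherian = 200; Carboniferous = 60; Paleogene = 42.97.
Sum: 41.6 + 79 + 200 + 60 + 42.97 = 423.57 Myr.

423.57 million years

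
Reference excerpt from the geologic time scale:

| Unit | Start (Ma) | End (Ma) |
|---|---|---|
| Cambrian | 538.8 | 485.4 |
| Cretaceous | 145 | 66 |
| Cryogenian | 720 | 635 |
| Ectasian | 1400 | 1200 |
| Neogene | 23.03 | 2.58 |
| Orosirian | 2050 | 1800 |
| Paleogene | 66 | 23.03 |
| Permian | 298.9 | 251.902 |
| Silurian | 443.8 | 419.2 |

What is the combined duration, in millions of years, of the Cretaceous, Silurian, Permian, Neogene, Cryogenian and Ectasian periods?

456.048 million years

Duration is start − end for each: (145 − 66) + (443.8 − 419.2) + (298.9 − 251.902) + (23.03 − 2.58) + (720 − 635) + (1400 − 1200).
That is 79 + 24.6 + 46.998 + 20.45 + 85 + 200, which totals 456.048 million years.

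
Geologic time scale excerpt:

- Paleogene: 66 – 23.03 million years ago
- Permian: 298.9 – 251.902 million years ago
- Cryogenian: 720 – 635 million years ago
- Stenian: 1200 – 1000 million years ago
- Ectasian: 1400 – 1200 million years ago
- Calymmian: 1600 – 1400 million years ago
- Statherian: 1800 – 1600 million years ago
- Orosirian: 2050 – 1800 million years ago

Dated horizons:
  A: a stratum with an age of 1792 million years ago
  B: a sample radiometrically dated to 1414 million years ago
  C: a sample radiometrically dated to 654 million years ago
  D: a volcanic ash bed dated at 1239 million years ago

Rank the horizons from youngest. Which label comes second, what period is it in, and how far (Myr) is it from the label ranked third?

D, in the Ectasian; 175 million years to B

Sorted youngest-first by Ma: C (654), D (1239), B (1414), A (1792).
The second youngest is D at 1239 Ma, which lies in 1400–1200 Ma: the Ectasian.
The third youngest is B at 1414 Ma; separation = |1239 − 1414| = 175 Myr.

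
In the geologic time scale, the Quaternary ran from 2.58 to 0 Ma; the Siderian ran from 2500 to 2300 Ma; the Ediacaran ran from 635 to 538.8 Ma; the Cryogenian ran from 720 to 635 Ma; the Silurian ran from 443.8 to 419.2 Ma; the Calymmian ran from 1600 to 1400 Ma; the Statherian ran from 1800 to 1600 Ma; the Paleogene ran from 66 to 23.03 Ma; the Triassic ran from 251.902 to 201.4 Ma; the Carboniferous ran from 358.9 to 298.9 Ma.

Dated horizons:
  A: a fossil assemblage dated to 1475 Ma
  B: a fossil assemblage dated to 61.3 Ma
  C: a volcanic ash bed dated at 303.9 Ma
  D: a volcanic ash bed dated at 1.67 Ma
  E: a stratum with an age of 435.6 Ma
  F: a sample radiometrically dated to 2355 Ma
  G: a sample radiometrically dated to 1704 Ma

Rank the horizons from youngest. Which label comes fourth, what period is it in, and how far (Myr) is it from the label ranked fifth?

E, in the Silurian; 1039.4 million years to A

Sorted youngest-first by Ma: D (1.67), B (61.3), C (303.9), E (435.6), A (1475), G (1704), F (2355).
The fourth youngest is E at 435.6 Ma, which lies in 443.8–419.2 Ma: the Silurian.
The fifth youngest is A at 1475 Ma; separation = |435.6 − 1475| = 1039.4 Myr.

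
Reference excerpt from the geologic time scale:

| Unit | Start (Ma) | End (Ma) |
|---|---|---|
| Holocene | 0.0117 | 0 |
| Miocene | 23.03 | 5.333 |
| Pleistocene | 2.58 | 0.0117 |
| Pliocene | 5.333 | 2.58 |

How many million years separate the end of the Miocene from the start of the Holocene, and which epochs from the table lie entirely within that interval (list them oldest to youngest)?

The Miocene closes at 5.333 Ma and the Holocene opens at 0.0117 Ma, so the interval is 5.333 − 0.0117 = 5.3213 Myr.
An epoch fits inside if it starts at or after 5.333 Ma and ends at or before 0.0117 Ma; oldest first that gives Pliocene, Pleistocene.

5.3213 million years; Pliocene, Pleistocene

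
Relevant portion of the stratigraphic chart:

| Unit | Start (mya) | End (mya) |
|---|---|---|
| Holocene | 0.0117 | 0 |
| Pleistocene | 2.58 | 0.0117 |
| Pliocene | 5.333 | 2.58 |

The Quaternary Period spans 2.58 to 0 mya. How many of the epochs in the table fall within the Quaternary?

Epochs inside 2.58–0 Ma: Pleistocene, Holocene — 2 in total.

2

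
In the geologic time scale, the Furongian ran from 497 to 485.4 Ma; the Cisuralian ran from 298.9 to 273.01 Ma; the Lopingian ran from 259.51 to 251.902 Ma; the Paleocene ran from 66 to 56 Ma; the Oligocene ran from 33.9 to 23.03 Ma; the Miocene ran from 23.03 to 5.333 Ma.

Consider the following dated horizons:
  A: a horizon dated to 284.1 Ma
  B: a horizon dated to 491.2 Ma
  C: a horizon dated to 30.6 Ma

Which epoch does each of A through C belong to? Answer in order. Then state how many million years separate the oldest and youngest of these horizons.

A — Cisuralian; B — Furongian; C — Oligocene; span 460.6 million years

A: 284.1 Ma lies in 298.9–273.01 Ma, so Cisuralian.
B: 491.2 Ma lies in 497–485.4 Ma, so Furongian.
C: 30.6 Ma lies in 33.9–23.03 Ma, so Oligocene.
Oldest = 491.2 Ma, youngest = 30.6 Ma → span 460.6 Myr.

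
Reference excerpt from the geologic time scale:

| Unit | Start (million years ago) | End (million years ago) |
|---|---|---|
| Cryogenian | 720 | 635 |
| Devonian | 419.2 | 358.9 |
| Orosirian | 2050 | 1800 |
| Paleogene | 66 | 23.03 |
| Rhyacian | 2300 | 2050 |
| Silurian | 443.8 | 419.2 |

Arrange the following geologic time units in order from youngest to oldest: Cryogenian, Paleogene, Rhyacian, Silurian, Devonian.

Paleogene, Devonian, Silurian, Cryogenian, Rhyacian

Sorting by start age (ascending Ma, since larger Ma = older): Paleogene began 66, Devonian began 419.2, Silurian began 443.8, Cryogenian began 720, Rhyacian began 2300.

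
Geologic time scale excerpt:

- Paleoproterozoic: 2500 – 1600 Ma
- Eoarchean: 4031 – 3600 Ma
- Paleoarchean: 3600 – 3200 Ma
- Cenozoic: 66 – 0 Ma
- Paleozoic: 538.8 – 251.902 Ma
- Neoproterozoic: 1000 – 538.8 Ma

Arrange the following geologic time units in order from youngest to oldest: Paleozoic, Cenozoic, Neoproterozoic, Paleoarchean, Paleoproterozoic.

Read off each span (Ma): Paleozoic 538.8–251.902; Cenozoic 66–0; Neoproterozoic 1000–538.8; Paleoarchean 3600–3200; Paleoproterozoic 2500–1600.
Larger Ma is older, so oldest→youngest is Paleoarchean, Paleoproterozoic, Neoproterozoic, Paleozoic, Cenozoic; reverse it for youngest→oldest.

Cenozoic, Paleozoic, Neoproterozoic, Paleoproterozoic, Paleoarchean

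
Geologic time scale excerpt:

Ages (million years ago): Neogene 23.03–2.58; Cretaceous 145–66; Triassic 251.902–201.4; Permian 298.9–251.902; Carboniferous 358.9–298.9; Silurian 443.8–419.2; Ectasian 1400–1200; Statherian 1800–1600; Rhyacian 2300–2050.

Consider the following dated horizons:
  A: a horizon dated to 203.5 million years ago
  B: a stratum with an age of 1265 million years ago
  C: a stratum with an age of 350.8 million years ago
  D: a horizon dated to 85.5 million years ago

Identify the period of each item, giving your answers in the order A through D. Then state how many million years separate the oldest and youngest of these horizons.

A: 203.5 Ma lies in 251.902–201.4 Ma, so Triassic.
B: 1265 Ma lies in 1400–1200 Ma, so Ectasian.
C: 350.8 Ma lies in 358.9–298.9 Ma, so Carboniferous.
D: 85.5 Ma lies in 145–66 Ma, so Cretaceous.
Oldest = 1265 Ma, youngest = 85.5 Ma → span 1179.5 Myr.

A — Triassic; B — Ectasian; C — Carboniferous; D — Cretaceous; span 1179.5 million years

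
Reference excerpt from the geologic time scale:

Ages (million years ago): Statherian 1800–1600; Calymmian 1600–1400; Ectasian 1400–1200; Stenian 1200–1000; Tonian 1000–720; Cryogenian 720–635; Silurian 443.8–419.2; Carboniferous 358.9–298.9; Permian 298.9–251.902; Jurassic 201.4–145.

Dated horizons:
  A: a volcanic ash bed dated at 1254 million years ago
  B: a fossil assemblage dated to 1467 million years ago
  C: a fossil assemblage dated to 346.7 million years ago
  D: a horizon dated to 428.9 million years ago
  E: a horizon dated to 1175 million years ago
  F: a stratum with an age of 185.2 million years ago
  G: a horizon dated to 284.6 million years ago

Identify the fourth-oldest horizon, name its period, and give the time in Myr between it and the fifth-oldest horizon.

Sorted oldest-first by Ma: B (1467), A (1254), E (1175), D (428.9), C (346.7), G (284.6), F (185.2).
The fourth oldest is D at 428.9 Ma, which lies in 443.8–419.2 Ma: the Silurian.
The fifth oldest is C at 346.7 Ma; separation = |428.9 − 346.7| = 82.2 Myr.

D, in the Silurian; 82.2 million years to C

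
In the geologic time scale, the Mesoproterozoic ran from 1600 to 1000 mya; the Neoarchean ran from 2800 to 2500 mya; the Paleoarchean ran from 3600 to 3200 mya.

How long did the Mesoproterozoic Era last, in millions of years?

1600 − 1000 = 600 million years.

600 million years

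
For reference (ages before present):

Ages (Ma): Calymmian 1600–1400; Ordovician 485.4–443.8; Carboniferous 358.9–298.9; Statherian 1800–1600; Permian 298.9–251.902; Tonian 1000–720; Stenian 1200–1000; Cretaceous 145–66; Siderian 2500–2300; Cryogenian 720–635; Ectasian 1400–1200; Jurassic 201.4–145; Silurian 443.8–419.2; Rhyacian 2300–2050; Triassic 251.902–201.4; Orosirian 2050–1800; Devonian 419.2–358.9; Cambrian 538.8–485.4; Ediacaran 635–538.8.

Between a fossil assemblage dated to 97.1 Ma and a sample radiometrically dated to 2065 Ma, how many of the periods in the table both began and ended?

2065 Ma sits inside the Rhyacian (2300–2050) and 97.1 Ma inside the Cretaceous (145–66); neither of those is wholly between the two dates.
The listed periods lying completely between them are Orosirian, Statherian, Calymmian, Ectasian, Stenian, Tonian, Cryogenian, Ediacaran, Cambrian, Ordovician, Silurian, Devonian, Carboniferous, Permian, Triassic, Jurassic — 16 in all.

16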